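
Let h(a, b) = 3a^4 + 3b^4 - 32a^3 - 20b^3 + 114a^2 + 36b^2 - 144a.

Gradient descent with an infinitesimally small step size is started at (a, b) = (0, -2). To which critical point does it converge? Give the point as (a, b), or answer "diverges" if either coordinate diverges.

h is separable, so gradient descent decouples: a follows -∂h/∂a, b follows -∂h/∂b.
∂h/∂a = 12(a - 4)(a - 3)(a - 1); at a=0 this is -144, so a increases.
∂h/∂b = 12b(b - 3)(b - 2); at b=-2 this is -480, so b increases.
a converges to its nearest critical value 1 (a local min of the a-part); b converges to 0. The iterate converges to (1, 0).

(1, 0)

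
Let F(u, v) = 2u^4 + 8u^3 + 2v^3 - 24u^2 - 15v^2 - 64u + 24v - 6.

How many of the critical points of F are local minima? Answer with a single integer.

2

F separates as a function of u plus a function of v, so ∇F=0 decouples.
∂F/∂u = 8(u - 2)(u + 1)(u + 4) = 0 at u ∈ {-4, -1, 2}; ∂F/∂v = 6(v - 4)(v - 1) = 0 at v ∈ {1, 4}.
The Hessian is diagonal: diag(F_uu, F_vv). Second derivatives: F_uu(-4)=144, F_uu(-1)=-72, F_uu(2)=144; F_vv(1)=-18, F_vv(4)=18.
Local minima occur where both diagonal entries positive: (-4, 4), (2, 4). Count: 2.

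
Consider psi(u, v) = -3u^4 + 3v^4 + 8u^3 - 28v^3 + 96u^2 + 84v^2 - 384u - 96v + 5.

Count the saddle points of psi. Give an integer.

psi separates as a function of u plus a function of v, so ∇psi=0 decouples.
∂psi/∂u = -12(u - 4)(u - 2)(u + 4) = 0 at u ∈ {-4, 2, 4}; ∂psi/∂v = 12(v - 4)(v - 2)(v - 1) = 0 at v ∈ {1, 2, 4}.
The Hessian is diagonal: diag(psi_uu, psi_vv). Second derivatives: psi_uu(-4)=-576, psi_uu(2)=144, psi_uu(4)=-192; psi_vv(1)=36, psi_vv(2)=-24, psi_vv(4)=72.
Saddle points occur where the two diagonal entries have opposite signs: (-4, 1), (-4, 4), (2, 2), (4, 1), (4, 4). Count: 5.

5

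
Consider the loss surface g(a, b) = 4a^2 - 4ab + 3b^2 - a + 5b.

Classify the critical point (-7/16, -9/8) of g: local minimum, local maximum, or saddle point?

The Hessian of g is constant: H = [[8, -4], [-4, 6]].
det(H) = 8·6 − (-4)² = 32.
det(H) > 0 and tr(H) = 14 > 0, so H is positive definite and the point is a local minimum.

local minimum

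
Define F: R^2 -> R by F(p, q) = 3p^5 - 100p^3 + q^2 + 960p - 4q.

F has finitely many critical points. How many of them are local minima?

2

F separates as a function of p plus a function of q, so ∇F=0 decouples.
∂F/∂p = 15(p - 4)(p - 2)(p + 2)(p + 4) = 0 at p ∈ {-4, -2, 2, 4}; ∂F/∂q = 2(q - 2) = 0 at q ∈ {2}.
The Hessian is diagonal: diag(F_pp, F_qq). Second derivatives: F_pp(-4)=-1440, F_pp(-2)=720, F_pp(2)=-720, F_pp(4)=1440; F_qq(2)=2.
Local minima occur where both diagonal entries positive: (-2, 2), (4, 2). Count: 2.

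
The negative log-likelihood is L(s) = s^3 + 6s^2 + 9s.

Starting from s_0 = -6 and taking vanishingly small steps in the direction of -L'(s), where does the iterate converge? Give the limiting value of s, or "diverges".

L'(s) = 3(s + 1)(s + 3), so L'(-6) = 45.
Gradient descent moves in the -L' direction, i.e. s is decreasing.
There is no critical point below s=-6, and L' keeps the same sign, so the iterate runs off to −∞.

diverges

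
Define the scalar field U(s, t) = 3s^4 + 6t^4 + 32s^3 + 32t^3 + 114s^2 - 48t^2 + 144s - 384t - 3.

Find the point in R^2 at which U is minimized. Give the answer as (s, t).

(-1, 2)

U(s,t) separates as P(s) + Q(t) − 3, so its minimum is min P + min Q − 3.
P'(s) = 12(s + 1)(s + 3)(s + 4) vanishes at s ∈ {-4, -3, -1}; Q'(t) = 24(t - 2)(t + 2)(t + 4) vanishes at t ∈ {-4, -2, 2}.
Local minima of P (where P''>0): P(-4)=-32, P(-1)=-59. Local minima of Q: Q(-4)=256, Q(2)=-608.
So the global minimum of U is P(-1) + Q(2) − 3 = -59 − 608 − 3 = -670, attained at (-1, 2).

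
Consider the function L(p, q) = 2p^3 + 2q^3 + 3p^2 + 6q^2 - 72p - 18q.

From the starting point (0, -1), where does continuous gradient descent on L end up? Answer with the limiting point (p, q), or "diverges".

L is separable, so gradient descent decouples: p follows -∂L/∂p, q follows -∂L/∂q.
∂L/∂p = 6(p - 3)(p + 4); at p=0 this is -72, so p increases.
∂L/∂q = 6(q - 1)(q + 3); at q=-1 this is -24, so q increases.
p converges to its nearest critical value 3 (a local min of the p-part); q converges to 1. The iterate converges to (3, 1).

(3, 1)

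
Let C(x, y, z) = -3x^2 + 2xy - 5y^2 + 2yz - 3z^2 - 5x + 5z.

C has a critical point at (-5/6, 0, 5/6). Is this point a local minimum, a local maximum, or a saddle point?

local maximum

The Hessian is constant: H = [[-6, 2, 0], [2, -10, 2], [0, 2, -6]].
Leading principal minors: Δ₁ = -6, Δ₂ = 56, Δ₃ = -312.
The minors alternate sign starting negative (−, +, −), so H is negative definite: a local maximum.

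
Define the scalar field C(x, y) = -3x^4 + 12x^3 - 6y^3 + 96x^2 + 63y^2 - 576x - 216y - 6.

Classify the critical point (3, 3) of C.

The mixed partial ∂²C/∂x∂y is 0, so the Hessian at any point is diag(C_xx, C_yy) = diag(12(-3x^2 + 6x + 16), 18(-2y + 7)).
At (3, 3): H = diag(84, 18).
Both eigenvalues are positive, so H is positive definite: a local minimum.

local minimum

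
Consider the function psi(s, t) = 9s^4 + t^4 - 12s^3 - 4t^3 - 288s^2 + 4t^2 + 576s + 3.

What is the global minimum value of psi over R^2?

psi(s,t) separates as P(s) + Q(t) + 3, so its minimum is min P + min Q + 3.
P'(s) = 36(s - 4)(s - 1)(s + 4) vanishes at s ∈ {-4, 1, 4}; Q'(t) = 4t(t - 2)(t - 1) vanishes at t ∈ {0, 1, 2}.
Local minima of P (where P''>0): P(-4)=-3840, P(4)=-768. Local minima of Q: Q(0)=0, Q(2)=0.
So the global minimum of psi is P(-4) + Q(0) + 3 = -3840 + 0 + 3 = -3837, attained at (-4, 0).

-3837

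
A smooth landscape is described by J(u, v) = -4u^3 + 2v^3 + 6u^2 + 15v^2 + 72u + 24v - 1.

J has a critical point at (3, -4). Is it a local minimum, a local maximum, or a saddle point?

The mixed partial ∂²J/∂u∂v is 0, so the Hessian at any point is diag(J_uu, J_vv) = diag(12(-2u + 1), 6(2v + 5)).
At (3, -4): H = diag(-60, -18).
Both eigenvalues are negative, so H is negative definite: a local maximum.

local maximum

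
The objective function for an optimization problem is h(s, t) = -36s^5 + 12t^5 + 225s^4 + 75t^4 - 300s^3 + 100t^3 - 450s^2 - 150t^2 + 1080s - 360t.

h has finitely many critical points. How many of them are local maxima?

h separates as a function of s plus a function of t, so ∇h=0 decouples.
∂h/∂s = -180(s - 3)(s - 2)(s - 1)(s + 1) = 0 at s ∈ {-1, 1, 2, 3}; ∂h/∂t = 60(t - 1)(t + 1)(t + 2)(t + 3) = 0 at t ∈ {-3, -2, -1, 1}.
The Hessian is diagonal: diag(h_ss, h_tt). Second derivatives: h_ss(-1)=4320, h_ss(1)=-720, h_ss(2)=540, h_ss(3)=-1440; h_tt(-3)=-480, h_tt(-2)=180, h_tt(-1)=-240, h_tt(1)=1440.
Local maxima occur where both diagonal entries negative: (1, -3), (1, -1), (3, -3), (3, -1). Count: 4.

4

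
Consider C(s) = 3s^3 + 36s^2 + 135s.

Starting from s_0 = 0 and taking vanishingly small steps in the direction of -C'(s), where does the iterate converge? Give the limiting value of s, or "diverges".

-3

C'(s) = 9(s + 3)(s + 5), so C'(0) = 135.
Gradient descent moves in the -C' direction, i.e. s is decreasing.
The nearest critical point in that direction is s = -3, where C'' = 18 > 0 (a local minimum). The iterate converges there.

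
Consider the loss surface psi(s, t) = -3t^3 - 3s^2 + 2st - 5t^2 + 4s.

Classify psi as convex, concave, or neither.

The term -3t^3 is cubic, so the Hessian is not constant.
∂²psi/∂t² = -18t - 10, which takes both signs as t varies (negative for sufficiently large t). A diagonal entry of the Hessian changing sign means the Hessian is neither positive- nor negative-semidefinite on all of R^2.

neither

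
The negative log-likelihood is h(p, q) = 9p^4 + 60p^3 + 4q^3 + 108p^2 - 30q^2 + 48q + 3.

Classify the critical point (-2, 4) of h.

saddle point

The mixed partial ∂²h/∂p∂q is 0, so the Hessian at any point is diag(h_pp, h_qq) = diag(36(3p^2 + 10p + 6), 12(2q - 5)).
At (-2, 4): H = diag(-72, 36).
The eigenvalues have opposite signs, so H is indefinite: a saddle point.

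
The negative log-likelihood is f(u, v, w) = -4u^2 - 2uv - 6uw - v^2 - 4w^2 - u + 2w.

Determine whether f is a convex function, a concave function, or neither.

f is quadratic, so its Hessian is the constant matrix H = [[-8, -2, -6], [-2, -2, 0], [-6, 0, -8]].
Leading principal minors: -8, 12, -24.
Signs alternate −, +, − ⇒ H ≺ 0 ⇒ concave.

concave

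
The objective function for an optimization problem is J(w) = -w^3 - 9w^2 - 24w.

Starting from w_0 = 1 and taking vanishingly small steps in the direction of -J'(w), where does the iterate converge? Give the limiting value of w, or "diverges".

diverges

J'(w) = -3(w + 2)(w + 4), so J'(1) = -45.
Gradient descent moves in the -J' direction, i.e. w is increasing.
There is no critical point above w=1, and J' keeps the same sign, so the iterate runs off to +∞.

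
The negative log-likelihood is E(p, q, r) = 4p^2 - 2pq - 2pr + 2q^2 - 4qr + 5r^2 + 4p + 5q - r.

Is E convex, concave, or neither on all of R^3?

convex

E is quadratic, so its Hessian is the constant matrix H = [[8, -2, -2], [-2, 4, -4], [-2, -4, 10]].
Leading principal minors: 8, 28, 104.
All positive ⇒ H ≻ 0 ⇒ convex.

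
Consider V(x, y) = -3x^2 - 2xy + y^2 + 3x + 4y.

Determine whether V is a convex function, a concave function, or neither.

V is quadratic, so its Hessian is the constant matrix H = [[-6, -2], [-2, 2]].
det(H) = -16, tr(H) = -4.
det(H) < 0, so H is indefinite: neither convex nor concave.

neither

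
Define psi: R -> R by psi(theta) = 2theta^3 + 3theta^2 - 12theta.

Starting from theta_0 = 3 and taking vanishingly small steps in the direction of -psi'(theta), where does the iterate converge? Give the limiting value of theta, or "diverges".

psi'(theta) = 6(theta - 1)(theta + 2), so psi'(3) = 60.
Gradient descent moves in the -psi' direction, i.e. theta is decreasing.
The nearest critical point in that direction is theta = 1, where psi'' = 18 > 0 (a local minimum). The iterate converges there.

1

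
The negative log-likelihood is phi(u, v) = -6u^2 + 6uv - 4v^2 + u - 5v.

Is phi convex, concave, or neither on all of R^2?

concave

phi is quadratic, so its Hessian is the constant matrix H = [[-12, 6], [6, -8]].
det(H) = 60, tr(H) = -20.
det(H) > 0 and tr(H) < 0, so H is negative definite everywhere: concave.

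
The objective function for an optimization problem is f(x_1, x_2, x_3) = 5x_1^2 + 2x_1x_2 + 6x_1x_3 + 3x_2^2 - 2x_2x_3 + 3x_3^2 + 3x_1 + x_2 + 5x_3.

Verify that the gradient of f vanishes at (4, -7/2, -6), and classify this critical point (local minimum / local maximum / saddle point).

∇f = (10x_1 + 2x_2 + 6x_3 + 3, 2x_1 + 6x_2 - 2x_3 + 1, 6x_1 - 2x_2 + 6x_3 + 5); substituting (4, -7/2, -6) gives ∇f = (0, 0, 0), so (4, -7/2, -6) is indeed a critical point.
The Hessian is constant: H = [[10, 2, 6], [2, 6, -2], [6, -2, 6]].
Leading principal minors: Δ₁ = 10, Δ₂ = 56, Δ₃ = 32.
All leading minors are positive, so H is positive definite: a local minimum.

local minimum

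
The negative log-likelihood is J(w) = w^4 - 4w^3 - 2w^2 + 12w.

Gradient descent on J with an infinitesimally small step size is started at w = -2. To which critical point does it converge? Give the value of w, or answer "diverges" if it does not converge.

J'(w) = 4(w - 3)(w - 1)(w + 1), so J'(-2) = -60.
Gradient descent moves in the -J' direction, i.e. w is increasing.
The nearest critical point in that direction is w = -1, where J'' = 32 > 0 (a local minimum). The iterate converges there.

-1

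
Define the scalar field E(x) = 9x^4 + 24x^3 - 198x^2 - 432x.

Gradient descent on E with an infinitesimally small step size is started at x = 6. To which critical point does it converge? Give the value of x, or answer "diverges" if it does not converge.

E'(x) = 36(x - 3)(x + 1)(x + 4), so E'(6) = 7560.
Gradient descent moves in the -E' direction, i.e. x is decreasing.
The nearest critical point in that direction is x = 3, where E'' = 1008 > 0 (a local minimum). The iterate converges there.

3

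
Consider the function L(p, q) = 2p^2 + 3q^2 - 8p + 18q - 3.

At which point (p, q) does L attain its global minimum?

L(p,q) separates as A(p) + B(q) − 3, so its minimum is min A + min B − 3.
A'(p) = 4p - 8 vanishes at p ∈ {2}; B'(q) = 6q + 18 vanishes at q ∈ {-3}.
Local minima of A (where A''>0): A(2)=-8. Local minima of B: B(-3)=-27.
So the global minimum of L is A(2) + B(-3) − 3 = -8 − 27 − 3 = -38, attained at (2, -3).

(2, -3)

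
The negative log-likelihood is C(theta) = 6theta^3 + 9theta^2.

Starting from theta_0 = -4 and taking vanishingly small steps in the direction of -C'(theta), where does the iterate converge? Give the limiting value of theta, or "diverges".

diverges

C'(theta) = 18theta(theta + 1), so C'(-4) = 216.
Gradient descent moves in the -C' direction, i.e. theta is decreasing.
There is no critical point below theta=-4, and C' keeps the same sign, so the iterate runs off to −∞.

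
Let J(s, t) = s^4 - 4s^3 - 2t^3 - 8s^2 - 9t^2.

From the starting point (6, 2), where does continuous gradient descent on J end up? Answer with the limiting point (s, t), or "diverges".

J is separable, so gradient descent decouples: s follows -∂J/∂s, t follows -∂J/∂t.
∂J/∂s = 4s(s - 4)(s + 1); at s=6 this is 336, so s decreases.
∂J/∂t = -6t(t + 3); at t=2 this is -60, so t increases.
The t-coordinate has no critical point in that direction and runs off to infinity.

diverges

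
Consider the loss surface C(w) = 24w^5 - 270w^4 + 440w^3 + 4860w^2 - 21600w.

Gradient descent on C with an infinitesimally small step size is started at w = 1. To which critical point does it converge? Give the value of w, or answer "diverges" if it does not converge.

3

C'(w) = 120(w - 5)(w - 4)(w - 3)(w + 3), so C'(1) = -11520.
Gradient descent moves in the -C' direction, i.e. w is increasing.
The nearest critical point in that direction is w = 3, where C'' = 1440 > 0 (a local minimum). The iterate converges there.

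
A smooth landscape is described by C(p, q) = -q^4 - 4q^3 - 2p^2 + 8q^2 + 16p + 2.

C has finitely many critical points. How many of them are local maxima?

C separates as a function of p plus a function of q, so ∇C=0 decouples.
∂C/∂p = -4(p - 4) = 0 at p ∈ {4}; ∂C/∂q = -4q(q - 1)(q + 4) = 0 at q ∈ {-4, 0, 1}.
The Hessian is diagonal: diag(C_pp, C_qq). Second derivatives: C_pp(4)=-4; C_qq(-4)=-80, C_qq(0)=16, C_qq(1)=-20.
Local maxima occur where both diagonal entries negative: (4, -4), (4, 1). Count: 2.

2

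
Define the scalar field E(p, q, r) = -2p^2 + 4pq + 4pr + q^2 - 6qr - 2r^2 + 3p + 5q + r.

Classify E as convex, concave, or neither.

neither

E is quadratic, so its Hessian is the constant matrix H = [[-4, 4, 4], [4, 2, -6], [4, -6, -4]].
Leading principal minors: -4, -24, 16.
Neither pattern holds ⇒ H is indefinite ⇒ neither convex nor concave.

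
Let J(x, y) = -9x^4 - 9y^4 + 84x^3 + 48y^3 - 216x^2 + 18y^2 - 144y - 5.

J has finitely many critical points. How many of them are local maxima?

J separates as a function of x plus a function of y, so ∇J=0 decouples.
∂J/∂x = -36x(x - 4)(x - 3) = 0 at x ∈ {0, 3, 4}; ∂J/∂y = -36(y - 4)(y - 1)(y + 1) = 0 at y ∈ {-1, 1, 4}.
The Hessian is diagonal: diag(J_xx, J_yy). Second derivatives: J_xx(0)=-432, J_xx(3)=108, J_xx(4)=-144; J_yy(-1)=-360, J_yy(1)=216, J_yy(4)=-540.
Local maxima occur where both diagonal entries negative: (0, -1), (0, 4), (4, -1), (4, 4). Count: 4.

4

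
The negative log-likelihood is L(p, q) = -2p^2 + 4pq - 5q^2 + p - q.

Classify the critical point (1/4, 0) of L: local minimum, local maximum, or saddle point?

The Hessian of L is constant: H = [[-4, 4], [4, -10]].
det(H) = (-4)·(-10) − 4² = 24.
det(H) > 0 and tr(H) = -14 < 0, so H is negative definite and the point is a local maximum.

local maximum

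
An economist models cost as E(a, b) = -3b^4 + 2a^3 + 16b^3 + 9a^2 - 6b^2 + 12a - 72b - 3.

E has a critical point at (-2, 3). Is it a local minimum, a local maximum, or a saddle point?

local maximum

The mixed partial ∂²E/∂a∂b is 0, so the Hessian at any point is diag(E_aa, E_bb) = diag(6(2a + 3), 12(-3b^2 + 8b - 1)).
At (-2, 3): H = diag(-6, -48).
Both eigenvalues are negative, so H is negative definite: a local maximum.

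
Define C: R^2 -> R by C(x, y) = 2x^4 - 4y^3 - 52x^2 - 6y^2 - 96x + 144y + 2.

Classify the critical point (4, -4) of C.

local minimum

The mixed partial ∂²C/∂x∂y is 0, so the Hessian at any point is diag(C_xx, C_yy) = diag(8(3x^2 - 13), -12(2y + 1)).
At (4, -4): H = diag(280, 84).
Both eigenvalues are positive, so H is positive definite: a local minimum.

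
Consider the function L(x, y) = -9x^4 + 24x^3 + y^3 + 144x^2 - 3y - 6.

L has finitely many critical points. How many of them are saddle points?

L separates as a function of x plus a function of y, so ∇L=0 decouples.
∂L/∂x = -36x(x - 4)(x + 2) = 0 at x ∈ {-2, 0, 4}; ∂L/∂y = 3(y - 1)(y + 1) = 0 at y ∈ {-1, 1}.
The Hessian is diagonal: diag(L_xx, L_yy). Second derivatives: L_xx(-2)=-432, L_xx(0)=288, L_xx(4)=-864; L_yy(-1)=-6, L_yy(1)=6.
Saddle points occur where the two diagonal entries have opposite signs: (-2, 1), (0, -1), (4, 1). Count: 3.

3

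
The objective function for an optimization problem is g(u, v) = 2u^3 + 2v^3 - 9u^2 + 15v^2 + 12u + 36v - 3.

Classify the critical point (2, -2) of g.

The mixed partial ∂²g/∂u∂v is 0, so the Hessian at any point is diag(g_uu, g_vv) = diag(6(2u - 3), 6(2v + 5)).
At (2, -2): H = diag(6, 6).
Both eigenvalues are positive, so H is positive definite: a local minimum.

local minimum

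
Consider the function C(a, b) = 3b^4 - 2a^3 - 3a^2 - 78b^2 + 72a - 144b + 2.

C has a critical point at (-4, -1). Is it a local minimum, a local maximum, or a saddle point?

saddle point

The mixed partial ∂²C/∂a∂b is 0, so the Hessian at any point is diag(C_aa, C_bb) = diag(-6(2a + 1), 12(3b^2 - 13)).
At (-4, -1): H = diag(42, -120).
The eigenvalues have opposite signs, so H is indefinite: a saddle point.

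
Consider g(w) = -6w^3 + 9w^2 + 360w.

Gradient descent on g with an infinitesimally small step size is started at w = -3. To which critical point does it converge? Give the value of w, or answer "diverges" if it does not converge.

g'(w) = -18(w - 5)(w + 4), so g'(-3) = 144.
Gradient descent moves in the -g' direction, i.e. w is decreasing.
The nearest critical point in that direction is w = -4, where g'' = 162 > 0 (a local minimum). The iterate converges there.

-4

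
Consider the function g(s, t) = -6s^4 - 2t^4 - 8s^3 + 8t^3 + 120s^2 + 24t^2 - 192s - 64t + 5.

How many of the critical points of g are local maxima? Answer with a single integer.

g separates as a function of s plus a function of t, so ∇g=0 decouples.
∂g/∂s = -24(s - 2)(s - 1)(s + 4) = 0 at s ∈ {-4, 1, 2}; ∂g/∂t = -8(t - 4)(t - 1)(t + 2) = 0 at t ∈ {-2, 1, 4}.
The Hessian is diagonal: diag(g_ss, g_tt). Second derivatives: g_ss(-4)=-720, g_ss(1)=120, g_ss(2)=-144; g_tt(-2)=-144, g_tt(1)=72, g_tt(4)=-144.
Local maxima occur where both diagonal entries negative: (-4, -2), (-4, 4), (2, -2), (2, 4). Count: 4.

4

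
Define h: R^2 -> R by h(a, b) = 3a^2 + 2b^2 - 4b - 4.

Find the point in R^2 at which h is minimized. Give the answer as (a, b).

(0, 1)

h(a,b) separates as P(a) + Q(b) − 4, so its minimum is min P + min Q − 4.
P'(a) = 6a vanishes at a ∈ {0}; Q'(b) = 4b - 4 vanishes at b ∈ {1}.
Local minima of P (where P''>0): P(0)=0. Local minima of Q: Q(1)=-2.
So the global minimum of h is P(0) + Q(1) − 4 = 0 − 2 − 4 = -6, attained at (0, 1).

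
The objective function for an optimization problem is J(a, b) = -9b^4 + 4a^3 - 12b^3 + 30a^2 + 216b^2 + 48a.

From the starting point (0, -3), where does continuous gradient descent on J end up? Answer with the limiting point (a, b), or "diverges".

(-1, 0)

J is separable, so gradient descent decouples: a follows -∂J/∂a, b follows -∂J/∂b.
∂J/∂a = 12(a + 1)(a + 4); at a=0 this is 48, so a decreases.
∂J/∂b = -36b(b - 3)(b + 4); at b=-3 this is -648, so b increases.
a converges to its nearest critical value -1 (a local min of the a-part); b converges to 0. The iterate converges to (-1, 0).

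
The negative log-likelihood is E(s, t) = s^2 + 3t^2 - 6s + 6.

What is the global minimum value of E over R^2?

-3

E(s,t) separates as P(s) + Q(t) + 6, so its minimum is min P + min Q + 6.
P'(s) = 2s - 6 vanishes at s ∈ {3}; Q'(t) = 6t vanishes at t ∈ {0}.
Local minima of P (where P''>0): P(3)=-9. Local minima of Q: Q(0)=0.
So the global minimum of E is P(3) + Q(0) + 6 = -9 + 0 + 6 = -3, attained at (3, 0).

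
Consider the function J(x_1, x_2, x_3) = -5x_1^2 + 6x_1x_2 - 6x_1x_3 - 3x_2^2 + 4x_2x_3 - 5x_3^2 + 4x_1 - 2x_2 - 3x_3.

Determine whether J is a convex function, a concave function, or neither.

J is quadratic, so its Hessian is the constant matrix H = [[-10, 6, -6], [6, -6, 4], [-6, 4, -10]].
Leading principal minors: -10, 24, -152.
Signs alternate −, +, − ⇒ H ≺ 0 ⇒ concave.

concave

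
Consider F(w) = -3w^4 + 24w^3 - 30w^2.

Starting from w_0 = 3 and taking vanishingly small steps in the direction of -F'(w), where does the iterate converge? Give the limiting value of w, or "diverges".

1

F'(w) = -12w(w - 5)(w - 1), so F'(3) = 144.
Gradient descent moves in the -F' direction, i.e. w is decreasing.
The nearest critical point in that direction is w = 1, where F'' = 48 > 0 (a local minimum). The iterate converges there.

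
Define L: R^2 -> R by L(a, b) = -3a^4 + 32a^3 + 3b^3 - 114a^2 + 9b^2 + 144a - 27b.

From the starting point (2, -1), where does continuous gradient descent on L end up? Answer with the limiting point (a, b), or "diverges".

L is separable, so gradient descent decouples: a follows -∂L/∂a, b follows -∂L/∂b.
∂L/∂a = -12(a - 4)(a - 3)(a - 1); at a=2 this is -24, so a increases.
∂L/∂b = 9(b - 1)(b + 3); at b=-1 this is -36, so b increases.
a converges to its nearest critical value 3 (a local min of the a-part); b converges to 1. The iterate converges to (3, 1).

(3, 1)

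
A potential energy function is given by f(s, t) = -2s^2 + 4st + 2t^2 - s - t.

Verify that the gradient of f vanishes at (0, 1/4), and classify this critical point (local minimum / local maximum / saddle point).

saddle point

∇f = (-4s + 4t - 1, 4s + 4t - 1); substituting (0, 1/4) gives ∇f = (0, 0), so (0, 1/4) is indeed a critical point.
The Hessian of f is constant: H = [[-4, 4], [4, 4]].
det(H) = (-4)·4 − 4² = -32.
Since det(H) < 0, H is indefinite and the critical point is a saddle point.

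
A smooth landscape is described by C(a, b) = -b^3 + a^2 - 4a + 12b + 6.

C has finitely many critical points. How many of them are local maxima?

C separates as a function of a plus a function of b, so ∇C=0 decouples.
∂C/∂a = 2(a - 2) = 0 at a ∈ {2}; ∂C/∂b = -3(b - 2)(b + 2) = 0 at b ∈ {-2, 2}.
The Hessian is diagonal: diag(C_aa, C_bb). Second derivatives: C_aa(2)=2; C_bb(-2)=12, C_bb(2)=-12.
Local maxima occur where both diagonal entries negative: none. Count: 0.

0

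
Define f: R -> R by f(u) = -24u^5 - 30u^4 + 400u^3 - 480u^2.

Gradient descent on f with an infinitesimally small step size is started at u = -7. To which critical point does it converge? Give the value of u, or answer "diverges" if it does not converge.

-4

f'(u) = -120u(u - 2)(u - 1)(u + 4), so f'(-7) = -181440.
Gradient descent moves in the -f' direction, i.e. u is increasing.
The nearest critical point in that direction is u = -4, where f'' = 14400 > 0 (a local minimum). The iterate converges there.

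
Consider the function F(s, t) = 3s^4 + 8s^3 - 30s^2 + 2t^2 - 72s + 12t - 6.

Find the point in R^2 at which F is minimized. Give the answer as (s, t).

F(s,t) separates as P(s) + Q(t) − 6, so its minimum is min P + min Q − 6.
P'(s) = 12(s - 2)(s + 1)(s + 3) vanishes at s ∈ {-3, -1, 2}; Q'(t) = 4(t + 3) vanishes at t ∈ {-3}.
Local minima of P (where P''>0): P(-3)=-27, P(2)=-152. Local minima of Q: Q(-3)=-18.
So the global minimum of F is P(2) + Q(-3) − 6 = -152 − 18 − 6 = -176, attained at (2, -3).

(2, -3)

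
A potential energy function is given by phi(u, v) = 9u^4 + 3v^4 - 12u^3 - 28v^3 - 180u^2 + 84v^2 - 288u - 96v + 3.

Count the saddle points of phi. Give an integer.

phi separates as a function of u plus a function of v, so ∇phi=0 decouples.
∂phi/∂u = 36(u - 4)(u + 1)(u + 2) = 0 at u ∈ {-2, -1, 4}; ∂phi/∂v = 12(v - 4)(v - 2)(v - 1) = 0 at v ∈ {1, 2, 4}.
The Hessian is diagonal: diag(phi_uu, phi_vv). Second derivatives: phi_uu(-2)=216, phi_uu(-1)=-180, phi_uu(4)=1080; phi_vv(1)=36, phi_vv(2)=-24, phi_vv(4)=72.
Saddle points occur where the two diagonal entries have opposite signs: (-2, 2), (-1, 1), (-1, 4), (4, 2). Count: 4.

4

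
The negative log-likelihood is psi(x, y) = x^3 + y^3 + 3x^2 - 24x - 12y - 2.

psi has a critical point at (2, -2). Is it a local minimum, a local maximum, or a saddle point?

saddle point

The mixed partial ∂²psi/∂x∂y is 0, so the Hessian at any point is diag(psi_xx, psi_yy) = diag(6(x + 1), 6y).
At (2, -2): H = diag(18, -12).
The eigenvalues have opposite signs, so H is indefinite: a saddle point.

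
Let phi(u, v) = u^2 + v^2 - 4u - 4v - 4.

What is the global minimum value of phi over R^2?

-12

phi(u,v) separates as P(u) + Q(v) − 4, so its minimum is min P + min Q − 4.
P'(u) = 2u - 4 vanishes at u ∈ {2}; Q'(v) = 2v - 4 vanishes at v ∈ {2}.
Local minima of P (where P''>0): P(2)=-4. Local minima of Q: Q(2)=-4.
So the global minimum of phi is P(2) + Q(2) − 4 = -4 − 4 − 4 = -12, attained at (2, 2).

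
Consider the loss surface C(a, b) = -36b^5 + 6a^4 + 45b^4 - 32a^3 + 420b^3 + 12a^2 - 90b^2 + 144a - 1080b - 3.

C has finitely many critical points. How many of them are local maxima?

2

C separates as a function of a plus a function of b, so ∇C=0 decouples.
∂C/∂a = 24(a - 3)(a - 2)(a + 1) = 0 at a ∈ {-1, 2, 3}; ∂C/∂b = -180(b - 3)(b - 1)(b + 1)(b + 2) = 0 at b ∈ {-2, -1, 1, 3}.
The Hessian is diagonal: diag(C_aa, C_bb). Second derivatives: C_aa(-1)=288, C_aa(2)=-72, C_aa(3)=96; C_bb(-2)=2700, C_bb(-1)=-1440, C_bb(1)=2160, C_bb(3)=-7200.
Local maxima occur where both diagonal entries negative: (2, -1), (2, 3). Count: 2.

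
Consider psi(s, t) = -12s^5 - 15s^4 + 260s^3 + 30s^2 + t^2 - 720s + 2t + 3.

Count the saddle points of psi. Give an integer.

psi separates as a function of s plus a function of t, so ∇psi=0 decouples.
∂psi/∂s = -60(s - 3)(s - 1)(s + 1)(s + 4) = 0 at s ∈ {-4, -1, 1, 3}; ∂psi/∂t = 2(t + 1) = 0 at t ∈ {-1}.
The Hessian is diagonal: diag(psi_ss, psi_tt). Second derivatives: psi_ss(-4)=6300, psi_ss(-1)=-1440, psi_ss(1)=1200, psi_ss(3)=-3360; psi_tt(-1)=2.
Saddle points occur where the two diagonal entries have opposite signs: (-1, -1), (3, -1). Count: 2.

2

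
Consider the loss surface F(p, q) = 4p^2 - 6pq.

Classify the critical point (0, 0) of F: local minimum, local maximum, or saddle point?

The Hessian of F is constant: H = [[8, -6], [-6, 0]].
det(H) = 8·0 − (-6)² = -36.
Since det(H) < 0, H is indefinite and the critical point is a saddle point.

saddle point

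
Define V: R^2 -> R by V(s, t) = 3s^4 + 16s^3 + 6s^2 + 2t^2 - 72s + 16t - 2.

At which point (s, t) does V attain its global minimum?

(1, -4)

V(s,t) separates as P(s) + Q(t) − 2, so its minimum is min P + min Q − 2.
P'(s) = 12(s - 1)(s + 2)(s + 3) vanishes at s ∈ {-3, -2, 1}; Q'(t) = 4(t + 4) vanishes at t ∈ {-4}.
Local minima of P (where P''>0): P(-3)=81, P(1)=-47. Local minima of Q: Q(-4)=-32.
So the global minimum of V is P(1) + Q(-4) − 2 = -47 − 32 − 2 = -81, attained at (1, -4).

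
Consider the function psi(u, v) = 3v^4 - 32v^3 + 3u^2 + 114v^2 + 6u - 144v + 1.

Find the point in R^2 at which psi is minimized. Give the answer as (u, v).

psi(u,v) separates as P(u) + Q(v) + 1, so its minimum is min P + min Q + 1.
P'(u) = 6u + 6 vanishes at u ∈ {-1}; Q'(v) = 12(v - 4)(v - 3)(v - 1) vanishes at v ∈ {1, 3, 4}.
Local minima of P (where P''>0): P(-1)=-3. Local minima of Q: Q(1)=-59, Q(4)=-32.
So the global minimum of psi is P(-1) + Q(1) + 1 = -3 − 59 + 1 = -61, attained at (-1, 1).

(-1, 1)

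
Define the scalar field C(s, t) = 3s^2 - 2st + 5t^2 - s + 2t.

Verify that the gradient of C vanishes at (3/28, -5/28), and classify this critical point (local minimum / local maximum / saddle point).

∇C = (6s - 2t - 1, -2s + 10t + 2); substituting (3/28, -5/28) gives ∇C = (0, 0), so (3/28, -5/28) is indeed a critical point.
The Hessian of C is constant: H = [[6, -2], [-2, 10]].
det(H) = 6·10 − (-2)² = 56.
det(H) > 0 and tr(H) = 16 > 0, so H is positive definite and the point is a local minimum.

local minimum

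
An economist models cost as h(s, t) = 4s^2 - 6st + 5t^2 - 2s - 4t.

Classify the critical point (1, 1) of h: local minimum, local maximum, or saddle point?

The Hessian of h is constant: H = [[8, -6], [-6, 10]].
det(H) = 8·10 − (-6)² = 44.
det(H) > 0 and tr(H) = 18 > 0, so H is positive definite and the point is a local minimum.

local minimum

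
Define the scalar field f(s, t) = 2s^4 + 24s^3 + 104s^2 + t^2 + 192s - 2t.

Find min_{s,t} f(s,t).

-129

f(s,t) separates as P(s) + Q(t), so its minimum is min P + min Q.
P'(s) = 8(s + 2)(s + 3)(s + 4) vanishes at s ∈ {-4, -3, -2}; Q'(t) = 2(t - 1) vanishes at t ∈ {1}.
Local minima of P (where P''>0): P(-4)=-128, P(-2)=-128. Local minima of Q: Q(1)=-1.
So the global minimum of f is P(-4) + Q(1) = -128 − 1 = -129, attained at (-4, 1).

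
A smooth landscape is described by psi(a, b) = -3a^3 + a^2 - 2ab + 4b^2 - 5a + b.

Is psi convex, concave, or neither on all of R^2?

neither

The term -3a^3 is cubic, so the Hessian is not constant.
∂²psi/∂a² = -18a + 2, which takes both signs as a varies (negative for sufficiently large a). A diagonal entry of the Hessian changing sign means the Hessian is neither positive- nor negative-semidefinite on all of R^2.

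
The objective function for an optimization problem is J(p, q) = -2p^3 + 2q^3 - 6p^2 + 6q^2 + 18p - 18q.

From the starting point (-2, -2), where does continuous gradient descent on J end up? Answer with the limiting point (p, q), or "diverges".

J is separable, so gradient descent decouples: p follows -∂J/∂p, q follows -∂J/∂q.
∂J/∂p = -6(p - 1)(p + 3); at p=-2 this is 18, so p decreases.
∂J/∂q = 6(q - 1)(q + 3); at q=-2 this is -18, so q increases.
p converges to its nearest critical value -3 (a local min of the p-part); q converges to 1. The iterate converges to (-3, 1).

(-3, 1)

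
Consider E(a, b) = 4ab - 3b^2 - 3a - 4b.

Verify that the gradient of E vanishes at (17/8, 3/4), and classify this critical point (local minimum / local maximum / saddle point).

saddle point

∇E = (4b - 3, 4a - 6b - 4); substituting (17/8, 3/4) gives ∇E = (0, 0), so (17/8, 3/4) is indeed a critical point.
The Hessian of E is constant: H = [[0, 4], [4, -6]].
det(H) = 0·(-6) − 4² = -16.
Since det(H) < 0, H is indefinite and the critical point is a saddle point.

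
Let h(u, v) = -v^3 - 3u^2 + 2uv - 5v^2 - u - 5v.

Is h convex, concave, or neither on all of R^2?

neither

The term -v^3 is cubic, so the Hessian is not constant.
∂²h/∂v² = -6v - 10, which takes both signs as v varies (negative for sufficiently large v). A diagonal entry of the Hessian changing sign means the Hessian is neither positive- nor negative-semidefinite on all of R^2.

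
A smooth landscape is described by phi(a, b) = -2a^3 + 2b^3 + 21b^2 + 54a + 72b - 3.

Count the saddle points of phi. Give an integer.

phi separates as a function of a plus a function of b, so ∇phi=0 decouples.
∂phi/∂a = -6(a - 3)(a + 3) = 0 at a ∈ {-3, 3}; ∂phi/∂b = 6(b + 3)(b + 4) = 0 at b ∈ {-4, -3}.
The Hessian is diagonal: diag(phi_aa, phi_bb). Second derivatives: phi_aa(-3)=36, phi_aa(3)=-36; phi_bb(-4)=-6, phi_bb(-3)=6.
Saddle points occur where the two diagonal entries have opposite signs: (-3, -4), (3, -3). Count: 2.

2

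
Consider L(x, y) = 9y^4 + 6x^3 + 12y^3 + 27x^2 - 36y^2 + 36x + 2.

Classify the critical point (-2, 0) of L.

The mixed partial ∂²L/∂x∂y is 0, so the Hessian at any point is diag(L_xx, L_yy) = diag(18(2x + 3), 36(3y^2 + 2y - 2)).
At (-2, 0): H = diag(-18, -72).
Both eigenvalues are negative, so H is negative definite: a local maximum.

local maximum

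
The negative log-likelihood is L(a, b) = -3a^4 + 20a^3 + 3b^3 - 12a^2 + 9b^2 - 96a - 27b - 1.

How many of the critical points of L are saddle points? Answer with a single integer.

3

L separates as a function of a plus a function of b, so ∇L=0 decouples.
∂L/∂a = -12(a - 4)(a - 2)(a + 1) = 0 at a ∈ {-1, 2, 4}; ∂L/∂b = 9(b - 1)(b + 3) = 0 at b ∈ {-3, 1}.
The Hessian is diagonal: diag(L_aa, L_bb). Second derivatives: L_aa(-1)=-180, L_aa(2)=72, L_aa(4)=-120; L_bb(-3)=-36, L_bb(1)=36.
Saddle points occur where the two diagonal entries have opposite signs: (-1, 1), (2, -3), (4, 1). Count: 3.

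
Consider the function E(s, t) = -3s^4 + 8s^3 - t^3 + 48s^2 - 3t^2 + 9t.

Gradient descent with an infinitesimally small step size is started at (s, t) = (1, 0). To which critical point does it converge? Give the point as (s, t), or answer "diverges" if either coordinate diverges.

(0, -3)

E is separable, so gradient descent decouples: s follows -∂E/∂s, t follows -∂E/∂t.
∂E/∂s = -12s(s - 4)(s + 2); at s=1 this is 108, so s decreases.
∂E/∂t = -3(t - 1)(t + 3); at t=0 this is 9, so t decreases.
s converges to its nearest critical value 0 (a local min of the s-part); t converges to -3. The iterate converges to (0, -3).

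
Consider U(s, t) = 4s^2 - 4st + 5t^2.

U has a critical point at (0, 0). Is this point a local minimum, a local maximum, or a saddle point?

The Hessian of U is constant: H = [[8, -4], [-4, 10]].
det(H) = 8·10 − (-4)² = 64.
det(H) > 0 and tr(H) = 18 > 0, so H is positive definite and the point is a local minimum.

local minimum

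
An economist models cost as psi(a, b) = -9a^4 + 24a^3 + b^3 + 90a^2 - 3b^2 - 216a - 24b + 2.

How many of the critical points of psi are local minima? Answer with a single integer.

1

psi separates as a function of a plus a function of b, so ∇psi=0 decouples.
∂psi/∂a = -36(a - 3)(a - 1)(a + 2) = 0 at a ∈ {-2, 1, 3}; ∂psi/∂b = 3(b - 4)(b + 2) = 0 at b ∈ {-2, 4}.
The Hessian is diagonal: diag(psi_aa, psi_bb). Second derivatives: psi_aa(-2)=-540, psi_aa(1)=216, psi_aa(3)=-360; psi_bb(-2)=-18, psi_bb(4)=18.
Local minima occur where both diagonal entries positive: (1, 4). Count: 1.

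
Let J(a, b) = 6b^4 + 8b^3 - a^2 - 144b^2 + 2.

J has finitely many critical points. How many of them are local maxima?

1

J separates as a function of a plus a function of b, so ∇J=0 decouples.
∂J/∂a = -2a = 0 at a ∈ {0}; ∂J/∂b = 24b(b - 3)(b + 4) = 0 at b ∈ {-4, 0, 3}.
The Hessian is diagonal: diag(J_aa, J_bb). Second derivatives: J_aa(0)=-2; J_bb(-4)=672, J_bb(0)=-288, J_bb(3)=504.
Local maxima occur where both diagonal entries negative: (0, 0). Count: 1.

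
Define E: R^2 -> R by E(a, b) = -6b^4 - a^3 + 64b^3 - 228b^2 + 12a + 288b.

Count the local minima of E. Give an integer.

1

E separates as a function of a plus a function of b, so ∇E=0 decouples.
∂E/∂a = -3(a - 2)(a + 2) = 0 at a ∈ {-2, 2}; ∂E/∂b = -24(b - 4)(b - 3)(b - 1) = 0 at b ∈ {1, 3, 4}.
The Hessian is diagonal: diag(E_aa, E_bb). Second derivatives: E_aa(-2)=12, E_aa(2)=-12; E_bb(1)=-144, E_bb(3)=48, E_bb(4)=-72.
Local minima occur where both diagonal entries positive: (-2, 3). Count: 1.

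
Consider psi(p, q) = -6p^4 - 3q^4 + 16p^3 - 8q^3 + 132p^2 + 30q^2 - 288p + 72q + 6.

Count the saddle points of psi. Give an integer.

4

psi separates as a function of p plus a function of q, so ∇psi=0 decouples.
∂psi/∂p = -24(p - 4)(p - 1)(p + 3) = 0 at p ∈ {-3, 1, 4}; ∂psi/∂q = -12(q - 2)(q + 1)(q + 3) = 0 at q ∈ {-3, -1, 2}.
The Hessian is diagonal: diag(psi_pp, psi_qq). Second derivatives: psi_pp(-3)=-672, psi_pp(1)=288, psi_pp(4)=-504; psi_qq(-3)=-120, psi_qq(-1)=72, psi_qq(2)=-180.
Saddle points occur where the two diagonal entries have opposite signs: (-3, -1), (1, -3), (1, 2), (4, -1). Count: 4.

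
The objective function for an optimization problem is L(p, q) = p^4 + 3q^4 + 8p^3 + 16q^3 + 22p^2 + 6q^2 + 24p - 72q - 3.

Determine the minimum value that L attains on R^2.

-59

L(p,q) separates as A(p) + B(q) − 3, so its minimum is min A + min B − 3.
A'(p) = 4(p + 1)(p + 2)(p + 3) vanishes at p ∈ {-3, -2, -1}; B'(q) = 12(q - 1)(q + 2)(q + 3) vanishes at q ∈ {-3, -2, 1}.
Local minima of A (where A''>0): A(-3)=-9, A(-1)=-9. Local minima of B: B(-3)=81, B(1)=-47.
So the global minimum of L is A(-3) + B(1) − 3 = -9 − 47 − 3 = -59, attained at (-3, 1).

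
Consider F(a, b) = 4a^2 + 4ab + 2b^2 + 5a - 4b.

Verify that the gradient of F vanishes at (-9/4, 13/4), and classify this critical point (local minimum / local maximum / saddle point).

∇F = (8a + 4b + 5, 4a + 4b - 4); substituting (-9/4, 13/4) gives ∇F = (0, 0), so (-9/4, 13/4) is indeed a critical point.
The Hessian of F is constant: H = [[8, 4], [4, 4]].
det(H) = 8·4 − 4² = 16.
det(H) > 0 and tr(H) = 12 > 0, so H is positive definite and the point is a local minimum.

local minimum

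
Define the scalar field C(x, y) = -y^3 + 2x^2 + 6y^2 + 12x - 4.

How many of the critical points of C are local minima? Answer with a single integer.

C separates as a function of x plus a function of y, so ∇C=0 decouples.
∂C/∂x = 4(x + 3) = 0 at x ∈ {-3}; ∂C/∂y = -3y(y - 4) = 0 at y ∈ {0, 4}.
The Hessian is diagonal: diag(C_xx, C_yy). Second derivatives: C_xx(-3)=4; C_yy(0)=12, C_yy(4)=-12.
Local minima occur where both diagonal entries positive: (-3, 0). Count: 1.

1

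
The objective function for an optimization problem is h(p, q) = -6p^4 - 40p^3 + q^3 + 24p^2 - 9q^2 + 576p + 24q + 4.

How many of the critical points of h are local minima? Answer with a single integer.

1

h separates as a function of p plus a function of q, so ∇h=0 decouples.
∂h/∂p = -24(p - 2)(p + 3)(p + 4) = 0 at p ∈ {-4, -3, 2}; ∂h/∂q = 3(q - 4)(q - 2) = 0 at q ∈ {2, 4}.
The Hessian is diagonal: diag(h_pp, h_qq). Second derivatives: h_pp(-4)=-144, h_pp(-3)=120, h_pp(2)=-720; h_qq(2)=-6, h_qq(4)=6.
Local minima occur where both diagonal entries positive: (-3, 4). Count: 1.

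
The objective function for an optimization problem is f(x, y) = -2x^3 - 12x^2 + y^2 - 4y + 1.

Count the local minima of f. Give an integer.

f separates as a function of x plus a function of y, so ∇f=0 decouples.
∂f/∂x = -6x(x + 4) = 0 at x ∈ {-4, 0}; ∂f/∂y = 2(y - 2) = 0 at y ∈ {2}.
The Hessian is diagonal: diag(f_xx, f_yy). Second derivatives: f_xx(-4)=24, f_xx(0)=-24; f_yy(2)=2.
Local minima occur where both diagonal entries positive: (-4, 2). Count: 1.

1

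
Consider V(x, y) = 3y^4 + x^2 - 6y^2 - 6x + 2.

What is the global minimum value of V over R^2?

V(x,y) separates as P(x) + Q(y) + 2, so its minimum is min P + min Q + 2.
P'(x) = 2x - 6 vanishes at x ∈ {3}; Q'(y) = 12y(y - 1)(y + 1) vanishes at y ∈ {-1, 0, 1}.
Local minima of P (where P''>0): P(3)=-9. Local minima of Q: Q(-1)=-3, Q(1)=-3.
So the global minimum of V is P(3) + Q(-1) + 2 = -9 − 3 + 2 = -10, attained at (3, -1).

-10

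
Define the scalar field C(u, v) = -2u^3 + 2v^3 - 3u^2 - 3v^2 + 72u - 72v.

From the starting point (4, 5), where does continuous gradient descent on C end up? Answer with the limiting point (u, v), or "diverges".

diverges

C is separable, so gradient descent decouples: u follows -∂C/∂u, v follows -∂C/∂v.
∂C/∂u = -6(u - 3)(u + 4); at u=4 this is -48, so u increases.
∂C/∂v = 6(v - 4)(v + 3); at v=5 this is 48, so v decreases.
The u-coordinate has no critical point in that direction and runs off to infinity.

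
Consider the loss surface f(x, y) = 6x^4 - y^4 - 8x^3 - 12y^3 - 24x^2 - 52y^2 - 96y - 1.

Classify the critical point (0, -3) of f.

The mixed partial ∂²f/∂x∂y is 0, so the Hessian at any point is diag(f_xx, f_yy) = diag(24(3x^2 - 2x - 2), -4(3y^2 + 18y + 26)).
At (0, -3): H = diag(-48, 4).
The eigenvalues have opposite signs, so H is indefinite: a saddle point.

saddle point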